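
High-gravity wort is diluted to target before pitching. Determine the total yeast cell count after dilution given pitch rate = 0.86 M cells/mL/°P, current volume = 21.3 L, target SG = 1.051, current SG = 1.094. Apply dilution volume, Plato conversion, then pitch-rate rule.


V_w = V·((SG_c−1)/(SG_t−1)−1);  °P = 259 − 259/SG_t;  cells = rate·(V+V_w)·°P
V_w = 21.3·((1.094−1)/(1.051−1)−1) = 17.9588
V_final = 21.3 + 17.9588 = 39.2588
°P = 259 − 259/1.051 = 12.5680
cells = 0.86·39.2588·12.5680

424.3292 billion cells


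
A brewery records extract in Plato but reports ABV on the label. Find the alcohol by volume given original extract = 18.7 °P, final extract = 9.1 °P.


SG = 259/(259 − P);  ABV = (OG − FG)·131.25
OG = 259/(259 − 18.7) = 1.0778
FG = 259/(259 − 9.1) = 1.0364
ABV = (1.0778 − 1.0364)·131.25

5.4344 % ABV


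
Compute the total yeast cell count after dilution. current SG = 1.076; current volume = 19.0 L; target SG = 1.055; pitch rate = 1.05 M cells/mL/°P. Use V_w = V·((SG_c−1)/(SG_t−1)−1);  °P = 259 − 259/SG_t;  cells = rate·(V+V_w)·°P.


V_w = 19.0·((1.076−1)/(1.055−1)−1) = 7.2545
V_final = 19.0 + 7.2545 = 26.2545
°P = 259 − 259/1.055 = 13.5024
cells = 1.05·26.2545·13.5024

372.2235 billion cells


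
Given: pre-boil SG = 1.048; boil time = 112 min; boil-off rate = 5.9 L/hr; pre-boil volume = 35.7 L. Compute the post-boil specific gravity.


V_post = V_pre − rate·(t/60);  SG_post = 1 + (SG_pre−1)·V_pre/V_post
V_post = 35.7 − 5.9·(112/60) = 24.6867
SG_post = 1 + (1.048 − 1)·35.7/24.6867

1.0694


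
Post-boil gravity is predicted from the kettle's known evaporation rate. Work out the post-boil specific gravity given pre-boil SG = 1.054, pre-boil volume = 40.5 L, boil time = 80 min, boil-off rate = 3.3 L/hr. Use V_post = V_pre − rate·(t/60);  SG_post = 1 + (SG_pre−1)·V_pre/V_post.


V_post = 40.5 − 3.3·(80/60) = 36.1000
SG_post = 1 + (1.054 − 1)·40.5/36.1000

1.0606


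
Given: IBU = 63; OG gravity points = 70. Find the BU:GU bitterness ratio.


BU:GU = IBU / OG_points
BU:GU = 63 / 70

0.9000


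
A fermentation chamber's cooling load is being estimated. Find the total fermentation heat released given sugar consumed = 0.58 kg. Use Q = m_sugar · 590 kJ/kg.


Q = 0.58 · 590

342.2000 kJ


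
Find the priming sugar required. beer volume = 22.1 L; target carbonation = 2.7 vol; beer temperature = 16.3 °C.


residual = 14.695·(0.01821 + 0.09011·e^(−0.04·T));  sugar = (target − residual)·4.0·V
residual = 14.695·(0.01821 + 0.09011·e^(−0.04·16.3)) = 0.9575
sugar = (2.7 − 0.9575)·4.0·22.1

154.0379 g


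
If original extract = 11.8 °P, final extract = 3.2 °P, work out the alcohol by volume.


SG = 259/(259 − P);  ABV = (OG − FG)·131.25
OG = 259/(259 − 11.8) = 1.0477
FG = 259/(259 − 3.2) = 1.0125
ABV = (1.0477 − 1.0125)·131.25

4.6233 % ABV


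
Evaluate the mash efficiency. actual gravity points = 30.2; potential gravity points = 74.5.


efficiency = actual / potential × 100
efficiency = 30.2 / 74.5 × 100

40.5369 %


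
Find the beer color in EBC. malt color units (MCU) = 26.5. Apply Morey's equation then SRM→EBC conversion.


SRM = 1.4922·MCU^0.6859;  EBC = SRM·1.97
SRM = 1.4922·26.5^0.6859 = 14.1264
EBC = 14.1264·1.97

27.8290 EBC


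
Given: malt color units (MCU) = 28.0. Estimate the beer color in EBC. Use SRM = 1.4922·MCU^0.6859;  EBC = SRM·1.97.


SRM = 1.4922·28.0^0.6859 = 14.6701
EBC = 14.6701·1.97

28.9001 EBC


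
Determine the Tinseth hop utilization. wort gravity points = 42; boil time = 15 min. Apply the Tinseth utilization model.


U = 1.65·0.000125^(GP/1000) · (1 − e^(−0.04·t))/4.15
bigness = 1.65·0.000125^(42/1000) = 1.1312
boil_factor = (1 − e^(−0.04·15))/4.15 = 0.1087
U = 1.1312 · 0.1087

0.1230


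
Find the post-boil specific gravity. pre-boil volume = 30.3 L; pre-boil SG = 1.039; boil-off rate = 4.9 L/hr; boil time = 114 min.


V_post = V_pre − rate·(t/60);  SG_post = 1 + (SG_pre−1)·V_pre/V_post
V_post = 30.3 − 4.9·(114/60) = 20.9900
SG_post = 1 + (1.039 − 1)·30.3/20.9900

1.0563


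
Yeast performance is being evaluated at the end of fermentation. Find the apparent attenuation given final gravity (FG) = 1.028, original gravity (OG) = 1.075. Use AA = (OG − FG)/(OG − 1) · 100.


AA = (1.075 − 1.028)/(1.075 − 1) · 100

62.6667 %


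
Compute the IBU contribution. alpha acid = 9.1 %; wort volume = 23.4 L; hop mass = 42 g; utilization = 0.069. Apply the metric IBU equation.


IBU = (α/100)·mass·U·1000 / V
IBU = (9.1/100)·42·0.069·1000 / 23.4

11.2700 IBU


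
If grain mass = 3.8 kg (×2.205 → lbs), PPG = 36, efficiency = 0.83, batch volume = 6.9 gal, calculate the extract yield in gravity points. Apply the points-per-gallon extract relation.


points = lbs × PPG × eff / vol
lbs = 3.8 × 2.205 = 8.3790
points = 8.3790 × 36 × 0.83 / 6.9

36.2847 points


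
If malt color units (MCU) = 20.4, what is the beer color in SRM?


SRM = 1.4922 · MCU^0.6859
SRM = 1.4922 · 20.4^0.6859

11.8060 SRM


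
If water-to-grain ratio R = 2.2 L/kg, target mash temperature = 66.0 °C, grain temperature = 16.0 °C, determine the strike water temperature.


T_strike = (0.41/R)·(T_mash − T_grain) + T_mash
T_strike = (0.41/2.2)·(66.0 − 16.0) + 66.0

75.3182 °C


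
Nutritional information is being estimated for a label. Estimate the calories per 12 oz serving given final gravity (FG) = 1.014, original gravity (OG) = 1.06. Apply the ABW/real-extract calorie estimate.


ABW = (OG−FG)·131.25·0.79/FG;  °P = 259 − 259/SG (for OG→OE and FG→AE);  RE = 0.1808·OE + 0.8192·AE;  Cal = (6.9·ABW + 4·(RE−0.1))·FG·3.55
ABW = (1.06 − 1.014)·131.25·0.79/1.014 = 4.7038
OE = 259 − 259/1.06 = 14.6604 °P
AE = 259 − 259/1.014 = 3.5759 °P
RE = 0.1808·14.6604 + 0.8192·3.5759 = 5.5800 °P
Cal = (6.9·4.7038 + 4·(5.5800−0.1))·1.014·3.55

195.7374 kcal


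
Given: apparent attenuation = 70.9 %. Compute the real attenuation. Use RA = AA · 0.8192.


RA = 70.9 · 0.8192

58.0813 %


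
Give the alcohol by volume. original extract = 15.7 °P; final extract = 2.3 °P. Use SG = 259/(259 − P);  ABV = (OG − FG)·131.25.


OG = 259/(259 − 15.7) = 1.0645
FG = 259/(259 − 2.3) = 1.0090
ABV = (1.0645 − 1.0090)·131.25

7.2935 % ABV


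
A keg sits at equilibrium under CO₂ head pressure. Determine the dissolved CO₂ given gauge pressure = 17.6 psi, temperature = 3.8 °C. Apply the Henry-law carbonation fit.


vols = (P + 14.695)·(0.01821 + 0.09011·e^(−0.04·T))
vols = (17.6 + 14.695)·(0.01821 + 0.09011·e^(−0.04·3.8))

3.0878 volumes


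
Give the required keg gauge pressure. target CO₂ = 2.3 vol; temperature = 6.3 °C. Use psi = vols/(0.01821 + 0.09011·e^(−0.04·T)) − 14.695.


psi = 2.3/(0.01821 + 0.09011·e^(−0.04·6.3)) − 14.695

11.3681 psi


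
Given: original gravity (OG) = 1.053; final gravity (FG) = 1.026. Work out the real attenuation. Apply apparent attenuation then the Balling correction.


AA = (OG−FG)/(OG−1)·100;  RA = AA·0.8192
AA = (1.053 − 1.026)/(1.053 − 1)·100 = 50.9434
RA = 50.9434·0.8192

41.7328 %


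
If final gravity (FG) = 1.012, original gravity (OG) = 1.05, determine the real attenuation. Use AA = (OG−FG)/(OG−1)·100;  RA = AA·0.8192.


AA = (1.05 − 1.012)/(1.05 − 1)·100 = 76.0000
RA = 76.0000·0.8192

62.2592 %


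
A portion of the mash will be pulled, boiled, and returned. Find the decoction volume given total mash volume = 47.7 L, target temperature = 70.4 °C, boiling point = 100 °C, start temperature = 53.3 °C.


V_dec = V_total·(T_target − T_start)/(T_boil − T_start)
V_dec = 47.7·(70.4 − 53.3)/(100 − 53.3)

17.4662 L


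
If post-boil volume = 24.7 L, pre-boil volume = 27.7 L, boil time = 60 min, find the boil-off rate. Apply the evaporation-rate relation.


rate = (V_pre − V_post) / (t_min/60)
rate = (27.7 − 24.7) / (60/60)

3.0000 L/hr


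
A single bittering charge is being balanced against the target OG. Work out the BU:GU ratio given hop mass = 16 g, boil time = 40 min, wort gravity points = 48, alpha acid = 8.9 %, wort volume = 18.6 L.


U = 1.65·0.000125^(GP/1000)·(1−e^(−0.04t))/4.15;  IBU = (α/100)·m·U·1000/V;  BU:GU = IBU/GP
U = 1.65·0.000125^(48/1000)·(1−e^(−0.04·40))/4.15 = 0.2061
IBU = (8.9/100)·16·0.2061·1000/18.6 = 15.7813
BU:GU = 15.7813/48

0.3288


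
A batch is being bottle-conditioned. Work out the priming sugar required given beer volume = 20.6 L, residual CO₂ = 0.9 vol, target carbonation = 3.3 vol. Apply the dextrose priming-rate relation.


sugar = (target − residual)·4.0·V
sugar = (3.3 − 0.9)·4.0·20.6

197.7600 g


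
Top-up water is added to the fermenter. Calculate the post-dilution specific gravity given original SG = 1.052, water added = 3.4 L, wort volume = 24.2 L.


SG_new = 1 + (SG_old − 1)·V_old/(V_old + V_water)
pts = (1.052 − 1)·1000·24.2/(24.2 + 3.4) = 45.5942
SG_new = 1 + 45.5942/1000

1.0456


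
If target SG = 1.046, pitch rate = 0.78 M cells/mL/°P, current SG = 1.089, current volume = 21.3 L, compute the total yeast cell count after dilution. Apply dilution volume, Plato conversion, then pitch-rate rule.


V_w = V·((SG_c−1)/(SG_t−1)−1);  °P = 259 − 259/SG_t;  cells = rate·(V+V_w)·°P
V_w = 21.3·((1.089−1)/(1.046−1)−1) = 19.9109
V_final = 21.3 + 19.9109 = 41.2109
°P = 259 − 259/1.046 = 11.3901
cells = 0.78·41.2109·11.3901

366.1275 billion cells


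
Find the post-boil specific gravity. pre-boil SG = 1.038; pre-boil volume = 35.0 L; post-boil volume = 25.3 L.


SG_post = 1 + (SG_pre − 1)·V_pre/V_post
pts_pre = (1.038 − 1)·1000 = 38.0000
pts_post = 38.0000·35.0/25.3 = 52.5692
SG_post = 1 + 52.5692/1000

1.0526


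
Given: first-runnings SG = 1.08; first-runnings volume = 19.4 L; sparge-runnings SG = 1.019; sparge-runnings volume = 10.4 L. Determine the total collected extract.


total = Σ (SG_i − 1)·1000·V_i
first = (1.08 − 1)·1000·19.4 = 1552.0000
sparge = (1.019 − 1)·1000·10.4 = 197.6000
total = 1552.0000 + 197.6000

1749.6000 gravity·L


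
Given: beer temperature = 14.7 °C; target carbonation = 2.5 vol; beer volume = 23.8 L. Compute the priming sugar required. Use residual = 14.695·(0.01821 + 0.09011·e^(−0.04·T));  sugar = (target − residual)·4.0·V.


residual = 14.695·(0.01821 + 0.09011·e^(−0.04·14.7)) = 1.0031
sugar = (2.5 − 1.0031)·4.0·23.8

142.5061 g


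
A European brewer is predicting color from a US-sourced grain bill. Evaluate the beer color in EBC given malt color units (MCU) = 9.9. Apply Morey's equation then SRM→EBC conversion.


SRM = 1.4922·MCU^0.6859;  EBC = SRM·1.97
SRM = 1.4922·9.9^0.6859 = 7.1901
EBC = 7.1901·1.97

14.1644 EBC


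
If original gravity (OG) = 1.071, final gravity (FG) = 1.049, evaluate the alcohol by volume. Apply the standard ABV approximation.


ABV = (OG − FG) · 131.25
ABV = (1.071 − 1.049) · 131.25

2.8875 % ABV


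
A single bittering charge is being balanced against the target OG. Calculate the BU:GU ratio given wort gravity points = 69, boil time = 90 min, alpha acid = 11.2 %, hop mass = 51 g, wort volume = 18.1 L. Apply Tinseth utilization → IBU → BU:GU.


U = 1.65·0.000125^(GP/1000)·(1−e^(−0.04t))/4.15;  IBU = (α/100)·m·U·1000/V;  BU:GU = IBU/GP
U = 1.65·0.000125^(69/1000)·(1−e^(−0.04·90))/4.15 = 0.2080
IBU = (11.2/100)·51·0.2080·1000/18.1 = 65.6448
BU:GU = 65.6448/69

0.9514


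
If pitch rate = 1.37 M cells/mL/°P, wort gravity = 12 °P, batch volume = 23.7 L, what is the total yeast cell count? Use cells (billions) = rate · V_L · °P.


cells = 1.37 · 23.7 · 12

389.6280 billion cells


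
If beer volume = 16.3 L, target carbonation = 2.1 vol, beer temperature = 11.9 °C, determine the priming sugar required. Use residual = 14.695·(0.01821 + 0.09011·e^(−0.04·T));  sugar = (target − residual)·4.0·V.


residual = 14.695·(0.01821 + 0.09011·e^(−0.04·11.9)) = 1.0903
sugar = (2.1 − 1.0903)·4.0·16.3

65.8356 g


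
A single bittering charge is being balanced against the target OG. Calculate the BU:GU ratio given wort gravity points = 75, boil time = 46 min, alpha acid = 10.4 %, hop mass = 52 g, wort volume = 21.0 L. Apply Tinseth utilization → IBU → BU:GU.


U = 1.65·0.000125^(GP/1000)·(1−e^(−0.04t))/4.15;  IBU = (α/100)·m·U·1000/V;  BU:GU = IBU/GP
U = 1.65·0.000125^(75/1000)·(1−e^(−0.04·46))/4.15 = 0.1704
IBU = (10.4/100)·52·0.1704·1000/21.0 = 43.8947
BU:GU = 43.8947/75

0.5853


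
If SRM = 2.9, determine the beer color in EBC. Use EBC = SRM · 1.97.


EBC = 2.9 · 1.97

5.7130 EBC


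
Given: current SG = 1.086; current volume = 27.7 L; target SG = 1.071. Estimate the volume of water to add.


V_water = V·((SG_curr − 1)/(SG_target − 1) − 1)
V_water = 27.7·((1.086 − 1)/(1.071 − 1) − 1)

5.8521 L


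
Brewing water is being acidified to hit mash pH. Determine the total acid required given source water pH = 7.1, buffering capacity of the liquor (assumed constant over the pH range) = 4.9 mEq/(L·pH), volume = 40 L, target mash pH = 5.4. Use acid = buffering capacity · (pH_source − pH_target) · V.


acid = 4.9 · (7.1 − 5.4) · 40

333.2000 mEq


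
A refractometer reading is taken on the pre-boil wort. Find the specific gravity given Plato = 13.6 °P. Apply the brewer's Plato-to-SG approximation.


SG = 259/(259 − P)
SG = 259/(259 − 13.6)

1.0554


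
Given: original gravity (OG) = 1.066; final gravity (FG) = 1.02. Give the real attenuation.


AA = (OG−FG)/(OG−1)·100;  RA = AA·0.8192
AA = (1.066 − 1.02)/(1.066 − 1)·100 = 69.6970
RA = 69.6970·0.8192

57.0958 %


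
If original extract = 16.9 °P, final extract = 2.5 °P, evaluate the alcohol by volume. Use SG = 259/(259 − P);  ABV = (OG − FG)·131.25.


OG = 259/(259 − 16.9) = 1.0698
FG = 259/(259 − 2.5) = 1.0097
ABV = (1.0698 − 1.0097)·131.25

7.8828 % ABV


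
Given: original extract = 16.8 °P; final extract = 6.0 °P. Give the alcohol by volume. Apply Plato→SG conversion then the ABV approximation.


SG = 259/(259 − P);  ABV = (OG − FG)·131.25
OG = 259/(259 − 16.8) = 1.0694
FG = 259/(259 − 6.0) = 1.0237
ABV = (1.0694 − 1.0237)·131.25

5.9914 % ABV


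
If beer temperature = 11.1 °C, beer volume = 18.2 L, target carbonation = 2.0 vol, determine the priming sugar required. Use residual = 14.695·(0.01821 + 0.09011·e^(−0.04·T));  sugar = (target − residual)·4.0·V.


residual = 14.695·(0.01821 + 0.09011·e^(−0.04·11.1)) = 1.1170
sugar = (2.0 − 1.1170)·4.0·18.2

64.2822 g


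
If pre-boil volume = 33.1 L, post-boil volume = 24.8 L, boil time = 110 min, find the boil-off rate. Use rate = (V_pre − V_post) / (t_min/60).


rate = (33.1 − 24.8) / (110/60)

4.5273 L/hr


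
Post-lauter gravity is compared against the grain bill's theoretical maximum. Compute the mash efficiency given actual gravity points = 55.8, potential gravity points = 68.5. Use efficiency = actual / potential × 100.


efficiency = 55.8 / 68.5 × 100

81.4599 %


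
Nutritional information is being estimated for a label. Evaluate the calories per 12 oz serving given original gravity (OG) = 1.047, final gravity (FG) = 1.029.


ABW = (OG−FG)·131.25·0.79/FG;  °P = 259 − 259/SG (for OG→OE and FG→AE);  RE = 0.1808·OE + 0.8192·AE;  Cal = (6.9·ABW + 4·(RE−0.1))·FG·3.55
ABW = (1.047 − 1.029)·131.25·0.79/1.029 = 1.8138
OE = 259 − 259/1.047 = 11.6266 °P
AE = 259 − 259/1.029 = 7.2993 °P
RE = 0.1808·11.6266 + 0.8192·7.2993 = 8.0817 °P
Cal = (6.9·1.8138 + 4·(8.0817−0.1))·1.029·3.55

162.3436 kcal


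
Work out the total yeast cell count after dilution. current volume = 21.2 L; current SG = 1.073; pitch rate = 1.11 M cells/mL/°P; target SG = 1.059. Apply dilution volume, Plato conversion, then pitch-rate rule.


V_w = V·((SG_c−1)/(SG_t−1)−1);  °P = 259 − 259/SG_t;  cells = rate·(V+V_w)·°P
V_w = 21.2·((1.073−1)/(1.059−1)−1) = 5.0305
V_final = 21.2 + 5.0305 = 26.2305
°P = 259 − 259/1.059 = 14.4297
cells = 1.11·26.2305·14.4297

420.1318 billion cells


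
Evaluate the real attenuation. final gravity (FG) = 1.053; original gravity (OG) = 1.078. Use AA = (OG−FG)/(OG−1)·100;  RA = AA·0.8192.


AA = (1.078 − 1.053)/(1.078 − 1)·100 = 32.0513
RA = 32.0513·0.8192

26.2564 %


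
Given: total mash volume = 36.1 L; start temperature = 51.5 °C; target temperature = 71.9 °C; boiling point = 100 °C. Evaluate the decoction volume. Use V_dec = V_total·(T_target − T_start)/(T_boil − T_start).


V_dec = 36.1·(71.9 − 51.5)/(100 − 51.5)

15.1843 L


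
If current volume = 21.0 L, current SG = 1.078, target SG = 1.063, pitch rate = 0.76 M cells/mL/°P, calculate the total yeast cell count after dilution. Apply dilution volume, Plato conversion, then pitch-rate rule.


V_w = V·((SG_c−1)/(SG_t−1)−1);  °P = 259 − 259/SG_t;  cells = rate·(V+V_w)·°P
V_w = 21.0·((1.078−1)/(1.063−1)−1) = 5.0000
V_final = 21.0 + 5.0000 = 26.0000
°P = 259 − 259/1.063 = 15.3500
cells = 0.76·26.0000·15.3500

303.3151 billion cells


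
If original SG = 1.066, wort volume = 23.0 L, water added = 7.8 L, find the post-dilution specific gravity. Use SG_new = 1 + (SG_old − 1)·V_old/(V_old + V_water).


pts = (1.066 − 1)·1000·23.0/(23.0 + 7.8) = 49.2857
SG_new = 1 + 49.2857/1000

1.0493


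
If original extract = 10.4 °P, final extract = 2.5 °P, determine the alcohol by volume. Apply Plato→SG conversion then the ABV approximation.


SG = 259/(259 − P);  ABV = (OG − FG)·131.25
OG = 259/(259 − 10.4) = 1.0418
FG = 259/(259 − 2.5) = 1.0097
ABV = (1.0418 − 1.0097)·131.25

4.2115 % ABV


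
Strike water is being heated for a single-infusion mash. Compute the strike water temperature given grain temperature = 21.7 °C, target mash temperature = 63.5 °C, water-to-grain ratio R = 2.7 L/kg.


T_strike = (0.41/R)·(T_mash − T_grain) + T_mash
T_strike = (0.41/2.7)·(63.5 − 21.7) + 63.5

69.8474 °C


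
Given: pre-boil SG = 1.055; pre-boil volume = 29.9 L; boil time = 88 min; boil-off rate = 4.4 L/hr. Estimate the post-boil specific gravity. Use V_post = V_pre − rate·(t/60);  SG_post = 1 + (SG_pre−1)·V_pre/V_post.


V_post = 29.9 − 4.4·(88/60) = 23.4467
SG_post = 1 + (1.055 − 1)·29.9/23.4467

1.0701


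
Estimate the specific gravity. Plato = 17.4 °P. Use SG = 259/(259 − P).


SG = 259/(259 − 17.4)

1.0720


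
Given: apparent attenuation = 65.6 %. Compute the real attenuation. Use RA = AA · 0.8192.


RA = 65.6 · 0.8192

53.7395 %


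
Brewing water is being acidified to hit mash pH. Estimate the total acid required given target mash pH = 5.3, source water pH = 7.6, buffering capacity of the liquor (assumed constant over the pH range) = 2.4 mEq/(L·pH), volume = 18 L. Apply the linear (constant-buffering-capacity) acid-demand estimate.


acid = buffering capacity · (pH_source − pH_target) · V
acid = 2.4 · (7.6 − 5.3) · 18

99.3600 mEq


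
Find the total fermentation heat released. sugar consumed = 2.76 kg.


Q = m_sugar · 590 kJ/kg
Q = 2.76 · 590

1628.4000 kJ


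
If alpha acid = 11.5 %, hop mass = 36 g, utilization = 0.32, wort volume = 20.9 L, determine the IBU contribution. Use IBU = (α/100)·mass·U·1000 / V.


IBU = (11.5/100)·36·0.32·1000 / 20.9

63.3876 IBU


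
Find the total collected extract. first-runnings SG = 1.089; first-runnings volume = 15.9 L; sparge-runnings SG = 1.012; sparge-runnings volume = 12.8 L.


total = Σ (SG_i − 1)·1000·V_i
first = (1.089 − 1)·1000·15.9 = 1415.1000
sparge = (1.012 − 1)·1000·12.8 = 153.6000
total = 1415.1000 + 153.6000

1568.7000 gravity·L


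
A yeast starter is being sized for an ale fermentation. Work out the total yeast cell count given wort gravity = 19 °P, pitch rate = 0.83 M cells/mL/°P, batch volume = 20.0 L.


cells (billions) = rate · V_L · °P
cells = 0.83 · 20.0 · 19

315.4000 billion cells


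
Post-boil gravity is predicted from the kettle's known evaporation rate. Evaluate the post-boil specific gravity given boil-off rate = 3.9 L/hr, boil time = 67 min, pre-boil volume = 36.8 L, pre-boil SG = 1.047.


V_post = V_pre − rate·(t/60);  SG_post = 1 + (SG_pre−1)·V_pre/V_post
V_post = 36.8 − 3.9·(67/60) = 32.4450
SG_post = 1 + (1.047 − 1)·36.8/32.4450

1.0533


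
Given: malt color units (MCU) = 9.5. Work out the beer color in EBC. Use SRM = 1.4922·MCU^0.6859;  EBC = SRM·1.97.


SRM = 1.4922·9.5^0.6859 = 6.9895
EBC = 6.9895·1.97

13.7694 EBC


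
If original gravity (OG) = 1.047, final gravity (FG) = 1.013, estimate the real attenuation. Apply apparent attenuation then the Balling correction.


AA = (OG−FG)/(OG−1)·100;  RA = AA·0.8192
AA = (1.047 − 1.013)/(1.047 − 1)·100 = 72.3404
RA = 72.3404·0.8192

59.2613 %


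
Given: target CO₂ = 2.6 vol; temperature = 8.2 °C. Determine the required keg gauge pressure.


psi = vols/(0.01821 + 0.09011·e^(−0.04·T)) − 14.695
psi = 2.6/(0.01821 + 0.09011·e^(−0.04·8.2)) − 14.695

16.5844 psi


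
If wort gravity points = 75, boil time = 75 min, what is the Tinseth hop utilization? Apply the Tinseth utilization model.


U = 1.65·0.000125^(GP/1000) · (1 − e^(−0.04·t))/4.15
bigness = 1.65·0.000125^(75/1000) = 0.8409
boil_factor = (1 − e^(−0.04·75))/4.15 = 0.2290
U = 0.8409 · 0.2290

0.1925


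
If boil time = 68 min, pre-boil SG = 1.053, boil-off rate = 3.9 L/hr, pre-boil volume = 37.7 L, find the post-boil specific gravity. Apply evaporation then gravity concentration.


V_post = V_pre − rate·(t/60);  SG_post = 1 + (SG_pre−1)·V_pre/V_post
V_post = 37.7 − 3.9·(68/60) = 33.2800
SG_post = 1 + (1.053 − 1)·37.7/33.2800

1.0600


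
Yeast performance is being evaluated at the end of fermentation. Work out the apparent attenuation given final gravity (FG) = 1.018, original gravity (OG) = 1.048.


AA = (OG − FG)/(OG − 1) · 100
AA = (1.048 − 1.018)/(1.048 − 1) · 100

62.5000 %


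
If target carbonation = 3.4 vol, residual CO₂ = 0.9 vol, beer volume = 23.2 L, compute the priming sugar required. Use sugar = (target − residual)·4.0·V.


sugar = (3.4 − 0.9)·4.0·23.2

232.0000 g


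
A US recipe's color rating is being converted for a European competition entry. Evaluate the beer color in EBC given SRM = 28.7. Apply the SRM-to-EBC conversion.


EBC = SRM · 1.97
EBC = 28.7 · 1.97

56.5390 EBC


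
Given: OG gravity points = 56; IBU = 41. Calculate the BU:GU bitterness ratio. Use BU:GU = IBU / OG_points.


BU:GU = 41 / 56

0.7321


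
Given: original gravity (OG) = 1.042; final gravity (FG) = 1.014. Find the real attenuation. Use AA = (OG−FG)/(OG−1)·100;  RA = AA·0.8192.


AA = (1.042 − 1.014)/(1.042 − 1)·100 = 66.6667
RA = 66.6667·0.8192

54.6133 %


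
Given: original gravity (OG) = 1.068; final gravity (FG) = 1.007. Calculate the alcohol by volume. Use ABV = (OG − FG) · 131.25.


ABV = (1.068 − 1.007) · 131.25

8.0063 % ABV


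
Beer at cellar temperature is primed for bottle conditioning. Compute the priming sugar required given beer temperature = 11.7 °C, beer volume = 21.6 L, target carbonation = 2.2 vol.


residual = 14.695·(0.01821 + 0.09011·e^(−0.04·T));  sugar = (target − residual)·4.0·V
residual = 14.695·(0.01821 + 0.09011·e^(−0.04·11.7)) = 1.0969
sugar = (2.2 − 1.0969)·4.0·21.6

95.3113 g


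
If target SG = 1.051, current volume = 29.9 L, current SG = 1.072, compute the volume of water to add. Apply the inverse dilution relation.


V_water = V·((SG_curr − 1)/(SG_target − 1) − 1)
V_water = 29.9·((1.072 − 1)/(1.051 − 1) − 1)

12.3118 L


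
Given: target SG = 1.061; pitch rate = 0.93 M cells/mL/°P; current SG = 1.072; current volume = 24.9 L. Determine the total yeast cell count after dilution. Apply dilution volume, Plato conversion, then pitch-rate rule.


V_w = V·((SG_c−1)/(SG_t−1)−1);  °P = 259 − 259/SG_t;  cells = rate·(V+V_w)·°P
V_w = 24.9·((1.072−1)/(1.061−1)−1) = 4.4902
V_final = 24.9 + 4.4902 = 29.3902
°P = 259 − 259/1.061 = 14.8907
cells = 0.93·29.3902·14.8907

407.0045 billion cells


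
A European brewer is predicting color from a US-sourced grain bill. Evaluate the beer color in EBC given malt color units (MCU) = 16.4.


SRM = 1.4922·MCU^0.6859;  EBC = SRM·1.97
SRM = 1.4922·16.4^0.6859 = 10.1646
EBC = 10.1646·1.97

20.0242 EBC


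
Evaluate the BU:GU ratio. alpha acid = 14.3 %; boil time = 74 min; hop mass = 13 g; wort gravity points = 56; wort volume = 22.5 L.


U = 1.65·0.000125^(GP/1000)·(1−e^(−0.04t))/4.15;  IBU = (α/100)·m·U·1000/V;  BU:GU = IBU/GP
U = 1.65·0.000125^(56/1000)·(1−e^(−0.04·74))/4.15 = 0.2279
IBU = (14.3/100)·13·0.2279·1000/22.5 = 18.8300
BU:GU = 18.8300/56

0.3363


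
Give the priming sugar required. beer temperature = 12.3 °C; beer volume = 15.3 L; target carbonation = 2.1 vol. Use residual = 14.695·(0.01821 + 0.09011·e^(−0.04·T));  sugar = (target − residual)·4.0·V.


residual = 14.695·(0.01821 + 0.09011·e^(−0.04·12.3)) = 1.0772
sugar = (2.1 − 1.0772)·4.0·15.3

62.5957 g


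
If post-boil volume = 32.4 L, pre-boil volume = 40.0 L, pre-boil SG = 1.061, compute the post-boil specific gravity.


SG_post = 1 + (SG_pre − 1)·V_pre/V_post
pts_pre = (1.061 − 1)·1000 = 61.0000
pts_post = 61.0000·40.0/32.4 = 75.3086
SG_post = 1 + 75.3086/1000

1.0753


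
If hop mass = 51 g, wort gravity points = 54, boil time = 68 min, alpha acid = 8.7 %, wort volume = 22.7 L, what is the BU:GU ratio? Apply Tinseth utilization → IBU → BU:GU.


U = 1.65·0.000125^(GP/1000)·(1−e^(−0.04t))/4.15;  IBU = (α/100)·m·U·1000/V;  BU:GU = IBU/GP
U = 1.65·0.000125^(54/1000)·(1−e^(−0.04·68))/4.15 = 0.2286
IBU = (8.7/100)·51·0.2286·1000/22.7 = 44.6825
BU:GU = 44.6825/54

0.8275


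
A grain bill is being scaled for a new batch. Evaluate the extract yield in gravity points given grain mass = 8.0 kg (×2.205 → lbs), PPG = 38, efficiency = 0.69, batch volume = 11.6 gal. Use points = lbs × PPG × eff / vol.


lbs = 8.0 × 2.205 = 17.6400
points = 17.6400 × 38 × 0.69 / 11.6

39.8725 points


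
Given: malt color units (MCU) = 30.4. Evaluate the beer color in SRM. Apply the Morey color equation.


SRM = 1.4922 · MCU^0.6859
SRM = 1.4922 · 30.4^0.6859

15.5214 SRM


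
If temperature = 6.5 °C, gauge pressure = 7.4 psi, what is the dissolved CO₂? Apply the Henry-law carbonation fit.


vols = (P + 14.695)·(0.01821 + 0.09011·e^(−0.04·T))
vols = (7.4 + 14.695)·(0.01821 + 0.09011·e^(−0.04·6.5))

1.9375 volumes


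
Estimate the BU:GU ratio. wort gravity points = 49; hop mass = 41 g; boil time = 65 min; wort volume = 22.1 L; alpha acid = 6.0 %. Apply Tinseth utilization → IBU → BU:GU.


U = 1.65·0.000125^(GP/1000)·(1−e^(−0.04t))/4.15;  IBU = (α/100)·m·U·1000/V;  BU:GU = IBU/GP
U = 1.65·0.000125^(49/1000)·(1−e^(−0.04·65))/4.15 = 0.2370
IBU = (6.0/100)·41·0.2370·1000/22.1 = 26.3761
BU:GU = 26.3761/49

0.5383


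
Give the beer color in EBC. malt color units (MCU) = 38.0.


SRM = 1.4922·MCU^0.6859;  EBC = SRM·1.97
SRM = 1.4922·38.0^0.6859 = 18.0884
EBC = 18.0884·1.97

35.6342 EBC


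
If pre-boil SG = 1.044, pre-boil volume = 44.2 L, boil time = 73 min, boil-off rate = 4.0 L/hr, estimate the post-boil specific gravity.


V_post = V_pre − rate·(t/60);  SG_post = 1 + (SG_pre−1)·V_pre/V_post
V_post = 44.2 − 4.0·(73/60) = 39.3333
SG_post = 1 + (1.044 − 1)·44.2/39.3333

1.0494


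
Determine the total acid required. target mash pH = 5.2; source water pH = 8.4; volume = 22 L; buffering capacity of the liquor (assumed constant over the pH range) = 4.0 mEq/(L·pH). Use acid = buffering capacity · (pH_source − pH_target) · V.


acid = 4.0 · (8.4 − 5.2) · 22

281.6000 mEq


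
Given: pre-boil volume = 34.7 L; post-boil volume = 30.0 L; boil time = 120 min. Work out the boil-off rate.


rate = (V_pre − V_post) / (t_min/60)
rate = (34.7 − 30.0) / (120/60)

2.3500 L/hr


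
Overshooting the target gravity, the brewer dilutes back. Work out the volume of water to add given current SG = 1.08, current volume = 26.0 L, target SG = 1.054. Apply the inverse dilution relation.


V_water = V·((SG_curr − 1)/(SG_target − 1) − 1)
V_water = 26.0·((1.08 − 1)/(1.054 − 1) − 1)

12.5185 L


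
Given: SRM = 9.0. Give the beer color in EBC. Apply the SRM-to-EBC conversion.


EBC = SRM · 1.97
EBC = 9.0 · 1.97

17.7300 EBC


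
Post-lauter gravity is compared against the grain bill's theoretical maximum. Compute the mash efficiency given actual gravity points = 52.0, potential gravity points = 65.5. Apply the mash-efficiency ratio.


efficiency = actual / potential × 100
efficiency = 52.0 / 65.5 × 100

79.3893 %


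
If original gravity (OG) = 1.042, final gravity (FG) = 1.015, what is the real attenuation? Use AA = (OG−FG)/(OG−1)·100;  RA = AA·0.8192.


AA = (1.042 − 1.015)/(1.042 − 1)·100 = 64.2857
RA = 64.2857·0.8192

52.6629 %


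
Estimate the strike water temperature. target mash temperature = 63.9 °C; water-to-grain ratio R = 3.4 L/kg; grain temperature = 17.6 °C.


T_strike = (0.41/R)·(T_mash − T_grain) + T_mash
T_strike = (0.41/3.4)·(63.9 − 17.6) + 63.9

69.4832 °C


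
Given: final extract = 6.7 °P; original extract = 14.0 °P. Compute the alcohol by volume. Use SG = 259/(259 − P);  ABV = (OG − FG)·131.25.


OG = 259/(259 − 14.0) = 1.0571
FG = 259/(259 − 6.7) = 1.0266
ABV = (1.0571 − 1.0266)·131.25

4.0146 % ABV


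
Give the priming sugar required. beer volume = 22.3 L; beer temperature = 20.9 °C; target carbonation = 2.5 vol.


residual = 14.695·(0.01821 + 0.09011·e^(−0.04·T));  sugar = (target − residual)·4.0·V
residual = 14.695·(0.01821 + 0.09011·e^(−0.04·20.9)) = 0.8415
sugar = (2.5 − 0.8415)·4.0·22.3

147.9343 g


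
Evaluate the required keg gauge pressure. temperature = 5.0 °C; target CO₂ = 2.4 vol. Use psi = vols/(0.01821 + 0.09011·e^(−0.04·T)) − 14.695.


psi = 2.4/(0.01821 + 0.09011·e^(−0.04·5.0)) − 14.695

11.3960 psi


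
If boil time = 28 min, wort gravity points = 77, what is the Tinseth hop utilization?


U = 1.65·0.000125^(GP/1000) · (1 − e^(−0.04·t))/4.15
bigness = 1.65·0.000125^(77/1000) = 0.8259
boil_factor = (1 − e^(−0.04·28))/4.15 = 0.1623
U = 0.8259 · 0.1623

0.1341


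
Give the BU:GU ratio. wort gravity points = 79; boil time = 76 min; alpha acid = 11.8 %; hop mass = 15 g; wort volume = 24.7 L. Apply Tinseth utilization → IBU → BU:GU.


U = 1.65·0.000125^(GP/1000)·(1−e^(−0.04t))/4.15;  IBU = (α/100)·m·U·1000/V;  BU:GU = IBU/GP
U = 1.65·0.000125^(79/1000)·(1−e^(−0.04·76))/4.15 = 0.1861
IBU = (11.8/100)·15·0.1861·1000/24.7 = 13.3377
BU:GU = 13.3377/79

0.1688


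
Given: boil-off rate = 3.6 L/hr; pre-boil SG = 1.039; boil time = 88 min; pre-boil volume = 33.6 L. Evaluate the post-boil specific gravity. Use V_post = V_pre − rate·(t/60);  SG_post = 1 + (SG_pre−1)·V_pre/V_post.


V_post = 33.6 − 3.6·(88/60) = 28.3200
SG_post = 1 + (1.039 − 1)·33.6/28.3200

1.0463


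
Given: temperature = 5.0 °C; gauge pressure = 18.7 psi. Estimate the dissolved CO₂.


vols = (P + 14.695)·(0.01821 + 0.09011·e^(−0.04·T))
vols = (18.7 + 14.695)·(0.01821 + 0.09011·e^(−0.04·5.0))

3.0719 volumes


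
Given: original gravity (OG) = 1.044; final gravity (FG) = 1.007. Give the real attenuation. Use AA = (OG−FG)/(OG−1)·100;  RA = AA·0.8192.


AA = (1.044 − 1.007)/(1.044 − 1)·100 = 84.0909
RA = 84.0909·0.8192

68.8873 %


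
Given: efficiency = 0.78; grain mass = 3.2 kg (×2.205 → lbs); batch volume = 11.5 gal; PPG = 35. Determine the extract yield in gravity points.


points = lbs × PPG × eff / vol
lbs = 3.2 × 2.205 = 7.0560
points = 7.0560 × 35 × 0.78 / 11.5

16.7503 points


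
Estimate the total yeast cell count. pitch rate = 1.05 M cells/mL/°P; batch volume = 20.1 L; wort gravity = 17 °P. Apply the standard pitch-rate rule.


cells (billions) = rate · V_L · °P
cells = 1.05 · 20.1 · 17

358.7850 billion cells


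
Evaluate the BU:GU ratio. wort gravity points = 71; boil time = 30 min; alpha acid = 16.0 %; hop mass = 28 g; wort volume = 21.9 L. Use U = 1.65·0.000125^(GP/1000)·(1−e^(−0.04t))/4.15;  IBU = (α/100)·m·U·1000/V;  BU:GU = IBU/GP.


U = 1.65·0.000125^(71/1000)·(1−e^(−0.04·30))/4.15 = 0.1468
IBU = (16.0/100)·28·0.1468·1000/21.9 = 30.0266
BU:GU = 30.0266/71

0.4229


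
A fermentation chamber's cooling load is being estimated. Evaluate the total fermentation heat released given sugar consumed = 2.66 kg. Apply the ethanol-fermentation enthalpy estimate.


Q = m_sugar · 590 kJ/kg
Q = 2.66 · 590

1569.4000 kJ


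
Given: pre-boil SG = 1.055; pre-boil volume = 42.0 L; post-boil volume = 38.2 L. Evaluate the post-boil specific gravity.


SG_post = 1 + (SG_pre − 1)·V_pre/V_post
pts_pre = (1.055 − 1)·1000 = 55.0000
pts_post = 55.0000·42.0/38.2 = 60.4712
SG_post = 1 + 60.4712/1000

1.0605


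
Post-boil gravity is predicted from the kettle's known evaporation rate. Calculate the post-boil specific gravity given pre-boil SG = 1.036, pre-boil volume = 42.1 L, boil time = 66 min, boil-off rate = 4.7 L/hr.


V_post = V_pre − rate·(t/60);  SG_post = 1 + (SG_pre−1)·V_pre/V_post
V_post = 42.1 − 4.7·(66/60) = 36.9300
SG_post = 1 + (1.036 − 1)·42.1/36.9300

1.0410


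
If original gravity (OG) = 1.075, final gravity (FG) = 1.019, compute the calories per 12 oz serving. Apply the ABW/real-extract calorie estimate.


ABW = (OG−FG)·131.25·0.79/FG;  °P = 259 − 259/SG (for OG→OE and FG→AE);  RE = 0.1808·OE + 0.8192·AE;  Cal = (6.9·ABW + 4·(RE−0.1))·FG·3.55
ABW = (1.075 − 1.019)·131.25·0.79/1.019 = 5.6982
OE = 259 − 259/1.075 = 18.0698 °P
AE = 259 − 259/1.019 = 4.8292 °P
RE = 0.1808·18.0698 + 0.8192·4.8292 = 7.2231 °P
Cal = (6.9·5.6982 + 4·(7.2231−0.1))·1.019·3.55

245.3005 kcal


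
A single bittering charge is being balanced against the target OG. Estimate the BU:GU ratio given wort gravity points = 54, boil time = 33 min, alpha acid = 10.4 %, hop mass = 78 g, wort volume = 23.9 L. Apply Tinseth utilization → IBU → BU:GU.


U = 1.65·0.000125^(GP/1000)·(1−e^(−0.04t))/4.15;  IBU = (α/100)·m·U·1000/V;  BU:GU = IBU/GP
U = 1.65·0.000125^(54/1000)·(1−e^(−0.04·33))/4.15 = 0.1793
IBU = (10.4/100)·78·0.1793·1000/23.9 = 60.8727
BU:GU = 60.8727/54

1.1273


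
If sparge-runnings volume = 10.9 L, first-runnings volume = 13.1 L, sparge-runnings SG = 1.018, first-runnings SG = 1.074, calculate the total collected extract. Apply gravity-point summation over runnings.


total = Σ (SG_i − 1)·1000·V_i
first = (1.074 − 1)·1000·13.1 = 969.4000
sparge = (1.018 − 1)·1000·10.9 = 196.2000
total = 969.4000 + 196.2000

1165.6000 gravity·L


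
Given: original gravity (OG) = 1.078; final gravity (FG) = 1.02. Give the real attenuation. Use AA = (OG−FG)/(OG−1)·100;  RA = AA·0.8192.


AA = (1.078 − 1.02)/(1.078 − 1)·100 = 74.3590
RA = 74.3590·0.8192

60.9149 %


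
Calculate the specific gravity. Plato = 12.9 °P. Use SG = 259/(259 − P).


SG = 259/(259 − 12.9)

1.0524


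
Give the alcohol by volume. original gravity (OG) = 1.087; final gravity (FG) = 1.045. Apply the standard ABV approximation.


ABV = (OG − FG) · 131.25
ABV = (1.087 − 1.045) · 131.25

5.5125 % ABV


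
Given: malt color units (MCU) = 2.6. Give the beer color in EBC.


SRM = 1.4922·MCU^0.6859;  EBC = SRM·1.97
SRM = 1.4922·2.6^0.6859 = 2.8738
EBC = 2.8738·1.97

5.6614 EBC


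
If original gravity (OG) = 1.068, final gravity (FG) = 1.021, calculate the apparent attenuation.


AA = (OG − FG)/(OG − 1) · 100
AA = (1.068 − 1.021)/(1.068 − 1) · 100

69.1176 %


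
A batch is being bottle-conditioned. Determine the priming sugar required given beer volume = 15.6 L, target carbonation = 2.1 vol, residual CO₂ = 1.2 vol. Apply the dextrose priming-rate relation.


sugar = (target − residual)·4.0·V
sugar = (2.1 − 1.2)·4.0·15.6

56.1600 g


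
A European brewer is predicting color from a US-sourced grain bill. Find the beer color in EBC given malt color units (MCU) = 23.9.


SRM = 1.4922·MCU^0.6859;  EBC = SRM·1.97
SRM = 1.4922·23.9^0.6859 = 13.1604
EBC = 13.1604·1.97

25.9261 EBC


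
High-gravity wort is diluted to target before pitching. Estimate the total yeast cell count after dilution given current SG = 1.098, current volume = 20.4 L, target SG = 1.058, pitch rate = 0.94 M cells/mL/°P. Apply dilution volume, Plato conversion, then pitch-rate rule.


V_w = V·((SG_c−1)/(SG_t−1)−1);  °P = 259 − 259/SG_t;  cells = rate·(V+V_w)·°P
V_w = 20.4·((1.098−1)/(1.058−1)−1) = 14.0690
V_final = 20.4 + 14.0690 = 34.4690
°P = 259 − 259/1.058 = 14.1985
cells = 0.94·34.4690·14.1985

460.0428 billion cells


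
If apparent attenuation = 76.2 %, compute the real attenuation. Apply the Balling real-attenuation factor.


RA = AA · 0.8192
RA = 76.2 · 0.8192

62.4230 %


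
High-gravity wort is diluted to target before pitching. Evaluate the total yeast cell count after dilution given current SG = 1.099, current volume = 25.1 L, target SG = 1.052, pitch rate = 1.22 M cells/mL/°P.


V_w = V·((SG_c−1)/(SG_t−1)−1);  °P = 259 − 259/SG_t;  cells = rate·(V+V_w)·°P
V_w = 25.1·((1.099−1)/(1.052−1)−1) = 22.6865
V_final = 25.1 + 22.6865 = 47.7865
°P = 259 − 259/1.052 = 12.8023
cells = 1.22·47.7865·12.8023

746.3676 billion cells


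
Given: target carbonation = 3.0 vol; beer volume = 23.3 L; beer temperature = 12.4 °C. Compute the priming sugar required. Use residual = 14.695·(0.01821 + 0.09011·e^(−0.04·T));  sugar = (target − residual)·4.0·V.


residual = 14.695·(0.01821 + 0.09011·e^(−0.04·12.4)) = 1.0740
sugar = (3.0 − 1.0740)·4.0·23.3

179.5067 g


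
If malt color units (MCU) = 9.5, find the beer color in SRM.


SRM = 1.4922 · MCU^0.6859
SRM = 1.4922 · 9.5^0.6859

6.9895 SRM


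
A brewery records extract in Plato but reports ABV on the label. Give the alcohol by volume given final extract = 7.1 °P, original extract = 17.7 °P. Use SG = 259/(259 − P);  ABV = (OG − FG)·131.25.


OG = 259/(259 − 17.7) = 1.0734
FG = 259/(259 − 7.1) = 1.0282
ABV = (1.0734 − 1.0282)·131.25

5.9282 % ABV


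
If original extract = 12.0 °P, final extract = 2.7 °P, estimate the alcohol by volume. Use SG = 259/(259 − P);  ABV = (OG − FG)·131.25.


OG = 259/(259 − 12.0) = 1.0486
FG = 259/(259 − 2.7) = 1.0105
ABV = (1.0486 − 1.0105)·131.25

4.9939 % ABV


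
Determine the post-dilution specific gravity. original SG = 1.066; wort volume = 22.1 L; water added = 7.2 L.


SG_new = 1 + (SG_old − 1)·V_old/(V_old + V_water)
pts = (1.066 − 1)·1000·22.1/(22.1 + 7.2) = 49.7816
SG_new = 1 + 49.7816/1000

1.0498


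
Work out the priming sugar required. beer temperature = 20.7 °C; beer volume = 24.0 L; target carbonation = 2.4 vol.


residual = 14.695·(0.01821 + 0.09011·e^(−0.04·T));  sugar = (target − residual)·4.0·V
residual = 14.695·(0.01821 + 0.09011·e^(−0.04·20.7)) = 0.8462
sugar = (2.4 − 0.8462)·4.0·24.0

149.1692 g


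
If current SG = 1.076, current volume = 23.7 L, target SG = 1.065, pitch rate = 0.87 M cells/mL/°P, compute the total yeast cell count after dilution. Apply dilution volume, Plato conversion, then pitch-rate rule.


V_w = V·((SG_c−1)/(SG_t−1)−1);  °P = 259 − 259/SG_t;  cells = rate·(V+V_w)·°P
V_w = 23.7·((1.076−1)/(1.065−1)−1) = 4.0108
V_final = 23.7 + 4.0108 = 27.7108
°P = 259 − 259/1.065 = 15.8075
cells = 0.87·27.7108·15.8075

381.0933 billion cells
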